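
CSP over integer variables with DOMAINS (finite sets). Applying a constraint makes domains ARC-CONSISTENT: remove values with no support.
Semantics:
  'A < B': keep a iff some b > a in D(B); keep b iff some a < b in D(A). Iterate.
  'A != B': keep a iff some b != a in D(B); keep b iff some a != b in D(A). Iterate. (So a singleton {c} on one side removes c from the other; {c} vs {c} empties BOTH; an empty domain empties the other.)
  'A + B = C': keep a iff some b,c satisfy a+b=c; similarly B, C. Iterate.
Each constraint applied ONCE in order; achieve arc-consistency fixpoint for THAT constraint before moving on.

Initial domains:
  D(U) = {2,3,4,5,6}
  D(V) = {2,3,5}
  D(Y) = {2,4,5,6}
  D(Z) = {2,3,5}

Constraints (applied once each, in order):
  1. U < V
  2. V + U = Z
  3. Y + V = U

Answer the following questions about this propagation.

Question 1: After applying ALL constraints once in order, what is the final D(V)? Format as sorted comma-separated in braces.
Answer: {}

Derivation:
Constraint 1 (U < V) on D(U)={2,3,4,5,6} D(V)={2,3,5}: U {2,3,4,5,6}->{2,3,4}; V {2,3,5}->{3,5}
Constraint 2 (V + U = Z) on D(V)={3,5} D(U)={2,3,4} D(Z)={2,3,5}: V {3,5}->{3}; U {2,3,4}->{2}; Z {2,3,5}->{5}
Constraint 3 (Y + V = U) on D(Y)={2,4,5,6} D(V)={3} D(U)={2}: Y {2,4,5,6}->{}; V {3}->{}; U {2}->{}
So after all 3 constraints: D(V) = {}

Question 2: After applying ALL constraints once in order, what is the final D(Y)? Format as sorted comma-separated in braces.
Constraint 1 (U < V) on D(U)={2,3,4,5,6} D(V)={2,3,5}: U {2,3,4,5,6}->{2,3,4}; V {2,3,5}->{3,5}
Constraint 2 (V + U = Z) on D(V)={3,5} D(U)={2,3,4} D(Z)={2,3,5}: V {3,5}->{3}; U {2,3,4}->{2}; Z {2,3,5}->{5}
Constraint 3 (Y + V = U) on D(Y)={2,4,5,6} D(V)={3} D(U)={2}: Y {2,4,5,6}->{}; V {3}->{}; U {2}->{}
So after all 3 constraints: D(Y) = {}

Answer: {}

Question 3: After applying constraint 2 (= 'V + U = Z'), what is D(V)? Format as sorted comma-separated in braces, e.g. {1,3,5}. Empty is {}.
Constraint 1 (U < V) on D(U)={2,3,4,5,6} D(V)={2,3,5}: U {2,3,4,5,6}->{2,3,4}; V {2,3,5}->{3,5}
Constraint 2 (V + U = Z) on D(V)={3,5} D(U)={2,3,4} D(Z)={2,3,5}: V {3,5}->{3}; U {2,3,4}->{2}; Z {2,3,5}->{5}
So after constraint 2: D(V) = {3}

Answer: {3}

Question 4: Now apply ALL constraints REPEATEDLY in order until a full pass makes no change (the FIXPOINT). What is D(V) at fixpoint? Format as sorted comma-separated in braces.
Answer: {}

Derivation:
pass 0 (initial): D(V)={2,3,5}
pass 1: U {2,3,4,5,6}->{}; V {2,3,5}->{}; Y {2,4,5,6}->{}; Z {2,3,5}->{5}
pass 2: Z {5}->{}
pass 3: no change
Fixpoint after 3 passes: D(V) = {}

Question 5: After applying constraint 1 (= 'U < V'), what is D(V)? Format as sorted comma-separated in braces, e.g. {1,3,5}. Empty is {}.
Constraint 1 (U < V) on D(U)={2,3,4,5,6} D(V)={2,3,5}: U {2,3,4,5,6}->{2,3,4}; V {2,3,5}->{3,5}
So after constraint 1: D(V) = {3,5}

Answer: {3,5}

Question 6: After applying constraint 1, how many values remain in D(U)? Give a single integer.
Answer: 3

Derivation:
Constraint 1 (U < V) on D(U)={2,3,4,5,6} D(V)={2,3,5}: U {2,3,4,5,6}->{2,3,4}; V {2,3,5}->{3,5}
So after constraint 1: D(U)={2,3,4}, size = 3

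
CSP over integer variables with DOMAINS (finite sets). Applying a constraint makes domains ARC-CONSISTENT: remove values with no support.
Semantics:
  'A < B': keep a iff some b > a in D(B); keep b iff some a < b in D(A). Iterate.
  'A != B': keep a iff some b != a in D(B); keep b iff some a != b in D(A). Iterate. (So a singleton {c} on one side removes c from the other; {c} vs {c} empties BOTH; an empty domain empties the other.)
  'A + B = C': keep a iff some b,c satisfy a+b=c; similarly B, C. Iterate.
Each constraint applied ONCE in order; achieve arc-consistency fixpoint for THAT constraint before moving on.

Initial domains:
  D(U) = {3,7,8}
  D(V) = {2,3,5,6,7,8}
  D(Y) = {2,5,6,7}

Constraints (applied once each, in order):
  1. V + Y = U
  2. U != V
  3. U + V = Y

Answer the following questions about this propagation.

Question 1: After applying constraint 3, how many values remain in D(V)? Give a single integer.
Constraint 1 (V + Y = U) on D(V)={2,3,5,6,7,8} D(Y)={2,5,6,7} D(U)={3,7,8}: V {2,3,5,6,7,8}->{2,3,5,6}; Y {2,5,6,7}->{2,5,6}; U {3,7,8}->{7,8}
Constraint 2 (U != V) on D(U)={7,8} D(V)={2,3,5,6}: no change
Constraint 3 (U + V = Y) on D(U)={7,8} D(V)={2,3,5,6} D(Y)={2,5,6}: U {7,8}->{}; V {2,3,5,6}->{}; Y {2,5,6}->{}
So after constraint 3: D(V)={}, size = 0

Answer: 0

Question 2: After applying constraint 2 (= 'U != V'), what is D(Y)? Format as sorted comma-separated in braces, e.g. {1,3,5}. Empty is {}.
Constraint 1 (V + Y = U) on D(V)={2,3,5,6,7,8} D(Y)={2,5,6,7} D(U)={3,7,8}: V {2,3,5,6,7,8}->{2,3,5,6}; Y {2,5,6,7}->{2,5,6}; U {3,7,8}->{7,8}
Constraint 2 (U != V) on D(U)={7,8} D(V)={2,3,5,6}: no change
So after constraint 2: D(Y) = {2,5,6}

Answer: {2,5,6}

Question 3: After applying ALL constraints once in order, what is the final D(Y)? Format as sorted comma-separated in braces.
Answer: {}

Derivation:
Constraint 1 (V + Y = U) on D(V)={2,3,5,6,7,8} D(Y)={2,5,6,7} D(U)={3,7,8}: V {2,3,5,6,7,8}->{2,3,5,6}; Y {2,5,6,7}->{2,5,6}; U {3,7,8}->{7,8}
Constraint 2 (U != V) on D(U)={7,8} D(V)={2,3,5,6}: no change
Constraint 3 (U + V = Y) on D(U)={7,8} D(V)={2,3,5,6} D(Y)={2,5,6}: U {7,8}->{}; V {2,3,5,6}->{}; Y {2,5,6}->{}
So after all 3 constraints: D(Y) = {}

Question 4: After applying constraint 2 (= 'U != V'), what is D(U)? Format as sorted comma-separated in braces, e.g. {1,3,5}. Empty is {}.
Answer: {7,8}

Derivation:
Constraint 1 (V + Y = U) on D(V)={2,3,5,6,7,8} D(Y)={2,5,6,7} D(U)={3,7,8}: V {2,3,5,6,7,8}->{2,3,5,6}; Y {2,5,6,7}->{2,5,6}; U {3,7,8}->{7,8}
Constraint 2 (U != V) on D(U)={7,8} D(V)={2,3,5,6}: no change
So after constraint 2: D(U) = {7,8}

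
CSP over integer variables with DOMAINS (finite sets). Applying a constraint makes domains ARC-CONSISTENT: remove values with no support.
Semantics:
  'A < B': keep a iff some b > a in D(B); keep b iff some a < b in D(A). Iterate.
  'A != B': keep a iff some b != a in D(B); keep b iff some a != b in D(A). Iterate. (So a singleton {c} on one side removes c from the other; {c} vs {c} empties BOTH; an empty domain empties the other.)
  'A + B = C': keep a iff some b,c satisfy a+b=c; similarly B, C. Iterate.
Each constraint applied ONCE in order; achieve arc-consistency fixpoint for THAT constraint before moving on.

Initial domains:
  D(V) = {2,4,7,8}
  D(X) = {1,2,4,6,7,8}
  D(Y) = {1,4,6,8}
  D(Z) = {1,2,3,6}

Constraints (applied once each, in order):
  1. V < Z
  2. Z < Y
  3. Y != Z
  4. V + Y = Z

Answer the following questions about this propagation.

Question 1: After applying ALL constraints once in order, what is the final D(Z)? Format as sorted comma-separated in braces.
Constraint 1 (V < Z) on D(V)={2,4,7,8} D(Z)={1,2,3,6}: V {2,4,7,8}->{2,4}; Z {1,2,3,6}->{3,6}
Constraint 2 (Z < Y) on D(Z)={3,6} D(Y)={1,4,6,8}: Y {1,4,6,8}->{4,6,8}
Constraint 3 (Y != Z) on D(Y)={4,6,8} D(Z)={3,6}: no change
Constraint 4 (V + Y = Z) on D(V)={2,4} D(Y)={4,6,8} D(Z)={3,6}: V {2,4}->{2}; Y {4,6,8}->{4}; Z {3,6}->{6}
So after all 4 constraints: D(Z) = {6}

Answer: {6}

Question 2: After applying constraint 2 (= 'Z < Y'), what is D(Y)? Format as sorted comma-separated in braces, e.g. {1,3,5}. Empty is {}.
Constraint 1 (V < Z) on D(V)={2,4,7,8} D(Z)={1,2,3,6}: V {2,4,7,8}->{2,4}; Z {1,2,3,6}->{3,6}
Constraint 2 (Z < Y) on D(Z)={3,6} D(Y)={1,4,6,8}: Y {1,4,6,8}->{4,6,8}
So after constraint 2: D(Y) = {4,6,8}

Answer: {4,6,8}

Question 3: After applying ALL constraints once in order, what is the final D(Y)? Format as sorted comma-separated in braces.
Constraint 1 (V < Z) on D(V)={2,4,7,8} D(Z)={1,2,3,6}: V {2,4,7,8}->{2,4}; Z {1,2,3,6}->{3,6}
Constraint 2 (Z < Y) on D(Z)={3,6} D(Y)={1,4,6,8}: Y {1,4,6,8}->{4,6,8}
Constraint 3 (Y != Z) on D(Y)={4,6,8} D(Z)={3,6}: no change
Constraint 4 (V + Y = Z) on D(V)={2,4} D(Y)={4,6,8} D(Z)={3,6}: V {2,4}->{2}; Y {4,6,8}->{4}; Z {3,6}->{6}
So after all 4 constraints: D(Y) = {4}

Answer: {4}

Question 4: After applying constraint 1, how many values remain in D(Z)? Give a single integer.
Answer: 2

Derivation:
Constraint 1 (V < Z) on D(V)={2,4,7,8} D(Z)={1,2,3,6}: V {2,4,7,8}->{2,4}; Z {1,2,3,6}->{3,6}
So after constraint 1: D(Z)={3,6}, size = 2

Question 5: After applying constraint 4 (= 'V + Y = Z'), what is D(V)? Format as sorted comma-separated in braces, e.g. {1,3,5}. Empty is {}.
Answer: {2}

Derivation:
Constraint 1 (V < Z) on D(V)={2,4,7,8} D(Z)={1,2,3,6}: V {2,4,7,8}->{2,4}; Z {1,2,3,6}->{3,6}
Constraint 2 (Z < Y) on D(Z)={3,6} D(Y)={1,4,6,8}: Y {1,4,6,8}->{4,6,8}
Constraint 3 (Y != Z) on D(Y)={4,6,8} D(Z)={3,6}: no change
Constraint 4 (V + Y = Z) on D(V)={2,4} D(Y)={4,6,8} D(Z)={3,6}: V {2,4}->{2}; Y {4,6,8}->{4}; Z {3,6}->{6}
So after constraint 4: D(V) = {2}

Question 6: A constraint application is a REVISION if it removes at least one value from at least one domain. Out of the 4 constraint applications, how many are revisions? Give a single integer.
Answer: 3

Derivation:
Constraint 1 (V < Z) on D(V)={2,4,7,8} D(Z)={1,2,3,6}: V {2,4,7,8}->{2,4}; Z {1,2,3,6}->{3,6} => REVISION
Constraint 2 (Z < Y) on D(Z)={3,6} D(Y)={1,4,6,8}: Y {1,4,6,8}->{4,6,8} => REVISION
Constraint 3 (Y != Z) on D(Y)={4,6,8} D(Z)={3,6}: no change => not a revision
Constraint 4 (V + Y = Z) on D(V)={2,4} D(Y)={4,6,8} D(Z)={3,6}: V {2,4}->{2}; Y {4,6,8}->{4}; Z {3,6}->{6} => REVISION
Total revisions = 3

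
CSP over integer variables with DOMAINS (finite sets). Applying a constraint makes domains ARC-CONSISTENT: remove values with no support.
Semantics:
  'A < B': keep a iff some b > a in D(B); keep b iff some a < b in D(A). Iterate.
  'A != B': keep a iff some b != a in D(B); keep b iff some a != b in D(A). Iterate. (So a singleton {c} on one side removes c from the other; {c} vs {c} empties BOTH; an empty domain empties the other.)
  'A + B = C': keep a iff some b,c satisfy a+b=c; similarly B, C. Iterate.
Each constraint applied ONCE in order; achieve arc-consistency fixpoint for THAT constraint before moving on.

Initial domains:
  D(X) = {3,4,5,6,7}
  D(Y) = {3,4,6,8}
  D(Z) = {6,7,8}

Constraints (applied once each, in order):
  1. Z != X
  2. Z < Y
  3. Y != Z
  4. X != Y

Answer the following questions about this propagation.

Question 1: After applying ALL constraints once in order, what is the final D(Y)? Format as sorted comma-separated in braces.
Constraint 1 (Z != X) on D(Z)={6,7,8} D(X)={3,4,5,6,7}: no change
Constraint 2 (Z < Y) on D(Z)={6,7,8} D(Y)={3,4,6,8}: Z {6,7,8}->{6,7}; Y {3,4,6,8}->{8}
Constraint 3 (Y != Z) on D(Y)={8} D(Z)={6,7}: no change
Constraint 4 (X != Y) on D(X)={3,4,5,6,7} D(Y)={8}: no change
So after all 4 constraints: D(Y) = {8}

Answer: {8}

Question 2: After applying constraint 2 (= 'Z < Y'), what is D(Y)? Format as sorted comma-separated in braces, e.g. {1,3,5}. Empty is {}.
Answer: {8}

Derivation:
Constraint 1 (Z != X) on D(Z)={6,7,8} D(X)={3,4,5,6,7}: no change
Constraint 2 (Z < Y) on D(Z)={6,7,8} D(Y)={3,4,6,8}: Z {6,7,8}->{6,7}; Y {3,4,6,8}->{8}
So after constraint 2: D(Y) = {8}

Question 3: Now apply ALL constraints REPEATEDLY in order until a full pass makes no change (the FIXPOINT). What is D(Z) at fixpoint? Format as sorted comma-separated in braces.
pass 0 (initial): D(Z)={6,7,8}
pass 1: Y {3,4,6,8}->{8}; Z {6,7,8}->{6,7}
pass 2: no change
Fixpoint after 2 passes: D(Z) = {6,7}

Answer: {6,7}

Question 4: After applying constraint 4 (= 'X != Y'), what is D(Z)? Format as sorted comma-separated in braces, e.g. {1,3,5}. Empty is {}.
Constraint 1 (Z != X) on D(Z)={6,7,8} D(X)={3,4,5,6,7}: no change
Constraint 2 (Z < Y) on D(Z)={6,7,8} D(Y)={3,4,6,8}: Z {6,7,8}->{6,7}; Y {3,4,6,8}->{8}
Constraint 3 (Y != Z) on D(Y)={8} D(Z)={6,7}: no change
Constraint 4 (X != Y) on D(X)={3,4,5,6,7} D(Y)={8}: no change
So after constraint 4: D(Z) = {6,7}

Answer: {6,7}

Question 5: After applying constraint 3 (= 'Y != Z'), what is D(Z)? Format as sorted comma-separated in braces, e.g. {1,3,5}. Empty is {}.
Constraint 1 (Z != X) on D(Z)={6,7,8} D(X)={3,4,5,6,7}: no change
Constraint 2 (Z < Y) on D(Z)={6,7,8} D(Y)={3,4,6,8}: Z {6,7,8}->{6,7}; Y {3,4,6,8}->{8}
Constraint 3 (Y != Z) on D(Y)={8} D(Z)={6,7}: no change
So after constraint 3: D(Z) = {6,7}

Answer: {6,7}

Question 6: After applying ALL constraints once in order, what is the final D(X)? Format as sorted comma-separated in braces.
Answer: {3,4,5,6,7}

Derivation:
Constraint 1 (Z != X) on D(Z)={6,7,8} D(X)={3,4,5,6,7}: no change
Constraint 2 (Z < Y) on D(Z)={6,7,8} D(Y)={3,4,6,8}: Z {6,7,8}->{6,7}; Y {3,4,6,8}->{8}
Constraint 3 (Y != Z) on D(Y)={8} D(Z)={6,7}: no change
Constraint 4 (X != Y) on D(X)={3,4,5,6,7} D(Y)={8}: no change
So after all 4 constraints: D(X) = {3,4,5,6,7}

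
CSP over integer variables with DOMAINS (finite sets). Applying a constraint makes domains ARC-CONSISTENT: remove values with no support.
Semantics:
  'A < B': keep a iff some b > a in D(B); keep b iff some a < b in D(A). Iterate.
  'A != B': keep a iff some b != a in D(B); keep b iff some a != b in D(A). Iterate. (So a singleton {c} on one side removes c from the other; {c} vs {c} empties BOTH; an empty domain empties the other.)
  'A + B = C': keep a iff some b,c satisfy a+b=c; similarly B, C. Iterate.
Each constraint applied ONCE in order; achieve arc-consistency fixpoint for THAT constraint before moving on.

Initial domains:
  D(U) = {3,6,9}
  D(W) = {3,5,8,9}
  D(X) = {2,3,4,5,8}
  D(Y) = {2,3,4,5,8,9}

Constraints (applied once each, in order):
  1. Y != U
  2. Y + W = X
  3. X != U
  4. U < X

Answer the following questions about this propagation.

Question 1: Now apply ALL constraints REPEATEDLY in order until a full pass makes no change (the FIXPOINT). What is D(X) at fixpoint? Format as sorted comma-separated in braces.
Answer: {5,8}

Derivation:
pass 0 (initial): D(X)={2,3,4,5,8}
pass 1: U {3,6,9}->{3,6}; W {3,5,8,9}->{3,5}; X {2,3,4,5,8}->{5,8}; Y {2,3,4,5,8,9}->{2,3,5}
pass 2: no change
Fixpoint after 2 passes: D(X) = {5,8}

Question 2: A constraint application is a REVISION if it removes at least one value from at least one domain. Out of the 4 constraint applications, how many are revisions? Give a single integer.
Answer: 2

Derivation:
Constraint 1 (Y != U) on D(Y)={2,3,4,5,8,9} D(U)={3,6,9}: no change => not a revision
Constraint 2 (Y + W = X) on D(Y)={2,3,4,5,8,9} D(W)={3,5,8,9} D(X)={2,3,4,5,8}: Y {2,3,4,5,8,9}->{2,3,5}; W {3,5,8,9}->{3,5}; X {2,3,4,5,8}->{5,8} => REVISION
Constraint 3 (X != U) on D(X)={5,8} D(U)={3,6,9}: no change => not a revision
Constraint 4 (U < X) on D(U)={3,6,9} D(X)={5,8}: U {3,6,9}->{3,6} => REVISION
Total revisions = 2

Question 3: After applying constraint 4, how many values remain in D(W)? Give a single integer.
Answer: 2

Derivation:
Constraint 1 (Y != U) on D(Y)={2,3,4,5,8,9} D(U)={3,6,9}: no change
Constraint 2 (Y + W = X) on D(Y)={2,3,4,5,8,9} D(W)={3,5,8,9} D(X)={2,3,4,5,8}: Y {2,3,4,5,8,9}->{2,3,5}; W {3,5,8,9}->{3,5}; X {2,3,4,5,8}->{5,8}
Constraint 3 (X != U) on D(X)={5,8} D(U)={3,6,9}: no change
Constraint 4 (U < X) on D(U)={3,6,9} D(X)={5,8}: U {3,6,9}->{3,6}
So after constraint 4: D(W)={3,5}, size = 2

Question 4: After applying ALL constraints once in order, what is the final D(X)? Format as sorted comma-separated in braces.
Constraint 1 (Y != U) on D(Y)={2,3,4,5,8,9} D(U)={3,6,9}: no change
Constraint 2 (Y + W = X) on D(Y)={2,3,4,5,8,9} D(W)={3,5,8,9} D(X)={2,3,4,5,8}: Y {2,3,4,5,8,9}->{2,3,5}; W {3,5,8,9}->{3,5}; X {2,3,4,5,8}->{5,8}
Constraint 3 (X != U) on D(X)={5,8} D(U)={3,6,9}: no change
Constraint 4 (U < X) on D(U)={3,6,9} D(X)={5,8}: U {3,6,9}->{3,6}
So after all 4 constraints: D(X) = {5,8}

Answer: {5,8}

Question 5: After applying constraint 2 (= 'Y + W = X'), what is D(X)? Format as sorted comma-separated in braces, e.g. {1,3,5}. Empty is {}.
Answer: {5,8}

Derivation:
Constraint 1 (Y != U) on D(Y)={2,3,4,5,8,9} D(U)={3,6,9}: no change
Constraint 2 (Y + W = X) on D(Y)={2,3,4,5,8,9} D(W)={3,5,8,9} D(X)={2,3,4,5,8}: Y {2,3,4,5,8,9}->{2,3,5}; W {3,5,8,9}->{3,5}; X {2,3,4,5,8}->{5,8}
So after constraint 2: D(X) = {5,8}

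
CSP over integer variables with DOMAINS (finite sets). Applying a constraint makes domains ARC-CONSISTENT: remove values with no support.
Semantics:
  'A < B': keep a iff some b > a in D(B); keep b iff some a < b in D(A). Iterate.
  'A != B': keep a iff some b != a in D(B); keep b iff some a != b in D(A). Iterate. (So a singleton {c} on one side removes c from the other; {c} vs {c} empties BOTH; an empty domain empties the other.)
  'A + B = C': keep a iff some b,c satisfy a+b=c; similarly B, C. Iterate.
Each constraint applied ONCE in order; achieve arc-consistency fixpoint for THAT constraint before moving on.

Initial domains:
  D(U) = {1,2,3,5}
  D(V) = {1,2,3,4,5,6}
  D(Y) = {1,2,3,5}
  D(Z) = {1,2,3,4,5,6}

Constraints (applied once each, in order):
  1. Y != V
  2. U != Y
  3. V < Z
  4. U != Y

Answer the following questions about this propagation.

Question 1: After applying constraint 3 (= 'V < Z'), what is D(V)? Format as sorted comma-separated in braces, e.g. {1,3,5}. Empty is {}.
Answer: {1,2,3,4,5}

Derivation:
Constraint 1 (Y != V) on D(Y)={1,2,3,5} D(V)={1,2,3,4,5,6}: no change
Constraint 2 (U != Y) on D(U)={1,2,3,5} D(Y)={1,2,3,5}: no change
Constraint 3 (V < Z) on D(V)={1,2,3,4,5,6} D(Z)={1,2,3,4,5,6}: V {1,2,3,4,5,6}->{1,2,3,4,5}; Z {1,2,3,4,5,6}->{2,3,4,5,6}
So after constraint 3: D(V) = {1,2,3,4,5}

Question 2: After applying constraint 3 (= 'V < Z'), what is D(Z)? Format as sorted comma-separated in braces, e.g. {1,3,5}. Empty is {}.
Answer: {2,3,4,5,6}

Derivation:
Constraint 1 (Y != V) on D(Y)={1,2,3,5} D(V)={1,2,3,4,5,6}: no change
Constraint 2 (U != Y) on D(U)={1,2,3,5} D(Y)={1,2,3,5}: no change
Constraint 3 (V < Z) on D(V)={1,2,3,4,5,6} D(Z)={1,2,3,4,5,6}: V {1,2,3,4,5,6}->{1,2,3,4,5}; Z {1,2,3,4,5,6}->{2,3,4,5,6}
So after constraint 3: D(Z) = {2,3,4,5,6}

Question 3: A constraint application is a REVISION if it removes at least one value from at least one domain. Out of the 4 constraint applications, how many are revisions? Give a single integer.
Answer: 1

Derivation:
Constraint 1 (Y != V) on D(Y)={1,2,3,5} D(V)={1,2,3,4,5,6}: no change => not a revision
Constraint 2 (U != Y) on D(U)={1,2,3,5} D(Y)={1,2,3,5}: no change => not a revision
Constraint 3 (V < Z) on D(V)={1,2,3,4,5,6} D(Z)={1,2,3,4,5,6}: V {1,2,3,4,5,6}->{1,2,3,4,5}; Z {1,2,3,4,5,6}->{2,3,4,5,6} => REVISION
Constraint 4 (U != Y) on D(U)={1,2,3,5} D(Y)={1,2,3,5}: no change => not a revision
Total revisions = 1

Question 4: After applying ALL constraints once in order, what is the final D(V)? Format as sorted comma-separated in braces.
Constraint 1 (Y != V) on D(Y)={1,2,3,5} D(V)={1,2,3,4,5,6}: no change
Constraint 2 (U != Y) on D(U)={1,2,3,5} D(Y)={1,2,3,5}: no change
Constraint 3 (V < Z) on D(V)={1,2,3,4,5,6} D(Z)={1,2,3,4,5,6}: V {1,2,3,4,5,6}->{1,2,3,4,5}; Z {1,2,3,4,5,6}->{2,3,4,5,6}
Constraint 4 (U != Y) on D(U)={1,2,3,5} D(Y)={1,2,3,5}: no change
So after all 4 constraints: D(V) = {1,2,3,4,5}

Answer: {1,2,3,4,5}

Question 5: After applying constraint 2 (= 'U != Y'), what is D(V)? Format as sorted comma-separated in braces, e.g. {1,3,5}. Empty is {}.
Constraint 1 (Y != V) on D(Y)={1,2,3,5} D(V)={1,2,3,4,5,6}: no change
Constraint 2 (U != Y) on D(U)={1,2,3,5} D(Y)={1,2,3,5}: no change
So after constraint 2: D(V) = {1,2,3,4,5,6}

Answer: {1,2,3,4,5,6}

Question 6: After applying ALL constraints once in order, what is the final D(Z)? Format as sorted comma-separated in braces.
Constraint 1 (Y != V) on D(Y)={1,2,3,5} D(V)={1,2,3,4,5,6}: no change
Constraint 2 (U != Y) on D(U)={1,2,3,5} D(Y)={1,2,3,5}: no change
Constraint 3 (V < Z) on D(V)={1,2,3,4,5,6} D(Z)={1,2,3,4,5,6}: V {1,2,3,4,5,6}->{1,2,3,4,5}; Z {1,2,3,4,5,6}->{2,3,4,5,6}
Constraint 4 (U != Y) on D(U)={1,2,3,5} D(Y)={1,2,3,5}: no change
So after all 4 constraints: D(Z) = {2,3,4,5,6}

Answer: {2,3,4,5,6}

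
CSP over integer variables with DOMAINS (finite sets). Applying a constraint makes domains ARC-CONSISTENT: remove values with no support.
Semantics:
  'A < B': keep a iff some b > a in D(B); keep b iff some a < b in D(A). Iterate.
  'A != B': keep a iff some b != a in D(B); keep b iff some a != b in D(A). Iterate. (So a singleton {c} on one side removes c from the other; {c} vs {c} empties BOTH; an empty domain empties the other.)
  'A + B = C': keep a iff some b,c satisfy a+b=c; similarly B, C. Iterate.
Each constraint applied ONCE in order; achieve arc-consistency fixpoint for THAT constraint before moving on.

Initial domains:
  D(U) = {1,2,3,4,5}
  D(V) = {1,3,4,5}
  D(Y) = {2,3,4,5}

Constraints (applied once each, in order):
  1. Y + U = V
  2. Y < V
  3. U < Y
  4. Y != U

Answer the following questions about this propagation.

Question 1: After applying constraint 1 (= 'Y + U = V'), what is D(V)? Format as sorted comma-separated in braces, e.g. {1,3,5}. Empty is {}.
Constraint 1 (Y + U = V) on D(Y)={2,3,4,5} D(U)={1,2,3,4,5} D(V)={1,3,4,5}: Y {2,3,4,5}->{2,3,4}; U {1,2,3,4,5}->{1,2,3}; V {1,3,4,5}->{3,4,5}
So after constraint 1: D(V) = {3,4,5}

Answer: {3,4,5}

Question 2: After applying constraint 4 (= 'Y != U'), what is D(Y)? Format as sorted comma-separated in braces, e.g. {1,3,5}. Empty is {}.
Constraint 1 (Y + U = V) on D(Y)={2,3,4,5} D(U)={1,2,3,4,5} D(V)={1,3,4,5}: Y {2,3,4,5}->{2,3,4}; U {1,2,3,4,5}->{1,2,3}; V {1,3,4,5}->{3,4,5}
Constraint 2 (Y < V) on D(Y)={2,3,4} D(V)={3,4,5}: no change
Constraint 3 (U < Y) on D(U)={1,2,3} D(Y)={2,3,4}: no change
Constraint 4 (Y != U) on D(Y)={2,3,4} D(U)={1,2,3}: no change
So after constraint 4: D(Y) = {2,3,4}

Answer: {2,3,4}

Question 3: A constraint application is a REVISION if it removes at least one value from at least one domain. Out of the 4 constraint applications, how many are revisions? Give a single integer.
Constraint 1 (Y + U = V) on D(Y)={2,3,4,5} D(U)={1,2,3,4,5} D(V)={1,3,4,5}: Y {2,3,4,5}->{2,3,4}; U {1,2,3,4,5}->{1,2,3}; V {1,3,4,5}->{3,4,5} => REVISION
Constraint 2 (Y < V) on D(Y)={2,3,4} D(V)={3,4,5}: no change => not a revision
Constraint 3 (U < Y) on D(U)={1,2,3} D(Y)={2,3,4}: no change => not a revision
Constraint 4 (Y != U) on D(Y)={2,3,4} D(U)={1,2,3}: no change => not a revision
Total revisions = 1

Answer: 1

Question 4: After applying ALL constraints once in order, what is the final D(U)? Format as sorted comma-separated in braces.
Constraint 1 (Y + U = V) on D(Y)={2,3,4,5} D(U)={1,2,3,4,5} D(V)={1,3,4,5}: Y {2,3,4,5}->{2,3,4}; U {1,2,3,4,5}->{1,2,3}; V {1,3,4,5}->{3,4,5}
Constraint 2 (Y < V) on D(Y)={2,3,4} D(V)={3,4,5}: no change
Constraint 3 (U < Y) on D(U)={1,2,3} D(Y)={2,3,4}: no change
Constraint 4 (Y != U) on D(Y)={2,3,4} D(U)={1,2,3}: no change
So after all 4 constraints: D(U) = {1,2,3}

Answer: {1,2,3}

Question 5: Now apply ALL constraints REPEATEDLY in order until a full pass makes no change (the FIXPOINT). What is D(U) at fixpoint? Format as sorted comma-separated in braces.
Answer: {1,2,3}

Derivation:
pass 0 (initial): D(U)={1,2,3,4,5}
pass 1: U {1,2,3,4,5}->{1,2,3}; V {1,3,4,5}->{3,4,5}; Y {2,3,4,5}->{2,3,4}
pass 2: no change
Fixpoint after 2 passes: D(U) = {1,2,3}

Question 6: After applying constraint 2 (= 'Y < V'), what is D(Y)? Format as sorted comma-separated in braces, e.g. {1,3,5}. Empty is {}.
Constraint 1 (Y + U = V) on D(Y)={2,3,4,5} D(U)={1,2,3,4,5} D(V)={1,3,4,5}: Y {2,3,4,5}->{2,3,4}; U {1,2,3,4,5}->{1,2,3}; V {1,3,4,5}->{3,4,5}
Constraint 2 (Y < V) on D(Y)={2,3,4} D(V)={3,4,5}: no change
So after constraint 2: D(Y) = {2,3,4}

Answer: {2,3,4}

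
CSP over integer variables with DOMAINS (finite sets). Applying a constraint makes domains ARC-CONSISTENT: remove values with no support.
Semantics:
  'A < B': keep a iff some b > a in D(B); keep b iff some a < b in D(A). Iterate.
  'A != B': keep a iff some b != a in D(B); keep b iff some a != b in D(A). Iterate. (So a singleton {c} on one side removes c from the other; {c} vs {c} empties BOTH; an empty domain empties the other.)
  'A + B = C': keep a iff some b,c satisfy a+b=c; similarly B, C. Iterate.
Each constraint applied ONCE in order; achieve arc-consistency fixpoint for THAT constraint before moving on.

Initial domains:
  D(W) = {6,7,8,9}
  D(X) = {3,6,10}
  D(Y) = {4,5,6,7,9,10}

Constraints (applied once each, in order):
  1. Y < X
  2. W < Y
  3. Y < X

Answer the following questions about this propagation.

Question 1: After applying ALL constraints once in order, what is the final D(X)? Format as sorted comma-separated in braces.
Constraint 1 (Y < X) on D(Y)={4,5,6,7,9,10} D(X)={3,6,10}: Y {4,5,6,7,9,10}->{4,5,6,7,9}; X {3,6,10}->{6,10}
Constraint 2 (W < Y) on D(W)={6,7,8,9} D(Y)={4,5,6,7,9}: W {6,7,8,9}->{6,7,8}; Y {4,5,6,7,9}->{7,9}
Constraint 3 (Y < X) on D(Y)={7,9} D(X)={6,10}: X {6,10}->{10}
So after all 3 constraints: D(X) = {10}

Answer: {10}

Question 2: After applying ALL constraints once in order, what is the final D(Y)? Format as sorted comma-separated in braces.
Constraint 1 (Y < X) on D(Y)={4,5,6,7,9,10} D(X)={3,6,10}: Y {4,5,6,7,9,10}->{4,5,6,7,9}; X {3,6,10}->{6,10}
Constraint 2 (W < Y) on D(W)={6,7,8,9} D(Y)={4,5,6,7,9}: W {6,7,8,9}->{6,7,8}; Y {4,5,6,7,9}->{7,9}
Constraint 3 (Y < X) on D(Y)={7,9} D(X)={6,10}: X {6,10}->{10}
So after all 3 constraints: D(Y) = {7,9}

Answer: {7,9}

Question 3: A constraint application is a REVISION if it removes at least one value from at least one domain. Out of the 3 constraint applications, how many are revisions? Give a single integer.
Answer: 3

Derivation:
Constraint 1 (Y < X) on D(Y)={4,5,6,7,9,10} D(X)={3,6,10}: Y {4,5,6,7,9,10}->{4,5,6,7,9}; X {3,6,10}->{6,10} => REVISION
Constraint 2 (W < Y) on D(W)={6,7,8,9} D(Y)={4,5,6,7,9}: W {6,7,8,9}->{6,7,8}; Y {4,5,6,7,9}->{7,9} => REVISION
Constraint 3 (Y < X) on D(Y)={7,9} D(X)={6,10}: X {6,10}->{10} => REVISION
Total revisions = 3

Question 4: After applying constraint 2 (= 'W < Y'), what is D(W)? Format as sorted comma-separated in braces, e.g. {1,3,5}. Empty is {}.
Constraint 1 (Y < X) on D(Y)={4,5,6,7,9,10} D(X)={3,6,10}: Y {4,5,6,7,9,10}->{4,5,6,7,9}; X {3,6,10}->{6,10}
Constraint 2 (W < Y) on D(W)={6,7,8,9} D(Y)={4,5,6,7,9}: W {6,7,8,9}->{6,7,8}; Y {4,5,6,7,9}->{7,9}
So after constraint 2: D(W) = {6,7,8}

Answer: {6,7,8}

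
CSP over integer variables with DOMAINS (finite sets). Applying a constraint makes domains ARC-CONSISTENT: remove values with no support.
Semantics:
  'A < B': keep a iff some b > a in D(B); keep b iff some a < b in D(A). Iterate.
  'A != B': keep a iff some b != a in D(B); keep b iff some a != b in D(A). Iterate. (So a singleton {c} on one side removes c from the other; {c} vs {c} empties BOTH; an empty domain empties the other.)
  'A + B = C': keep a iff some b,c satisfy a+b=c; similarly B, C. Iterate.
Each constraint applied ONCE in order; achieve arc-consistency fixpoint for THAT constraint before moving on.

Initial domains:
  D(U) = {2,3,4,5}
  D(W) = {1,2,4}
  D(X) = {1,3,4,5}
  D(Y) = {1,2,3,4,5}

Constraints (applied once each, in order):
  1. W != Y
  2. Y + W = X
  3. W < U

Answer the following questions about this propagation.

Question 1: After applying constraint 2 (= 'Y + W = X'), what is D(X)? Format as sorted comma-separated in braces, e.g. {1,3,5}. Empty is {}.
Constraint 1 (W != Y) on D(W)={1,2,4} D(Y)={1,2,3,4,5}: no change
Constraint 2 (Y + W = X) on D(Y)={1,2,3,4,5} D(W)={1,2,4} D(X)={1,3,4,5}: Y {1,2,3,4,5}->{1,2,3,4}; X {1,3,4,5}->{3,4,5}
So after constraint 2: D(X) = {3,4,5}

Answer: {3,4,5}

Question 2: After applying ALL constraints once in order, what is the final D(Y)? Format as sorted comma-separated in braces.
Constraint 1 (W != Y) on D(W)={1,2,4} D(Y)={1,2,3,4,5}: no change
Constraint 2 (Y + W = X) on D(Y)={1,2,3,4,5} D(W)={1,2,4} D(X)={1,3,4,5}: Y {1,2,3,4,5}->{1,2,3,4}; X {1,3,4,5}->{3,4,5}
Constraint 3 (W < U) on D(W)={1,2,4} D(U)={2,3,4,5}: no change
So after all 3 constraints: D(Y) = {1,2,3,4}

Answer: {1,2,3,4}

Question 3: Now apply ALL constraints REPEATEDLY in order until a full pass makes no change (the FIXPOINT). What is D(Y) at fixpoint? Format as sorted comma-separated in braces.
Answer: {1,2,3,4}

Derivation:
pass 0 (initial): D(Y)={1,2,3,4,5}
pass 1: X {1,3,4,5}->{3,4,5}; Y {1,2,3,4,5}->{1,2,3,4}
pass 2: no change
Fixpoint after 2 passes: D(Y) = {1,2,3,4}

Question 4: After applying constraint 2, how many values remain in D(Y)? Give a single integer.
Constraint 1 (W != Y) on D(W)={1,2,4} D(Y)={1,2,3,4,5}: no change
Constraint 2 (Y + W = X) on D(Y)={1,2,3,4,5} D(W)={1,2,4} D(X)={1,3,4,5}: Y {1,2,3,4,5}->{1,2,3,4}; X {1,3,4,5}->{3,4,5}
So after constraint 2: D(Y)={1,2,3,4}, size = 4

Answer: 4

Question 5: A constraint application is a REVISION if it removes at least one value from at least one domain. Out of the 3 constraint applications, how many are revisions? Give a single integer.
Answer: 1

Derivation:
Constraint 1 (W != Y) on D(W)={1,2,4} D(Y)={1,2,3,4,5}: no change => not a revision
Constraint 2 (Y + W = X) on D(Y)={1,2,3,4,5} D(W)={1,2,4} D(X)={1,3,4,5}: Y {1,2,3,4,5}->{1,2,3,4}; X {1,3,4,5}->{3,4,5} => REVISION
Constraint 3 (W < U) on D(W)={1,2,4} D(U)={2,3,4,5}: no change => not a revision
Total revisions = 1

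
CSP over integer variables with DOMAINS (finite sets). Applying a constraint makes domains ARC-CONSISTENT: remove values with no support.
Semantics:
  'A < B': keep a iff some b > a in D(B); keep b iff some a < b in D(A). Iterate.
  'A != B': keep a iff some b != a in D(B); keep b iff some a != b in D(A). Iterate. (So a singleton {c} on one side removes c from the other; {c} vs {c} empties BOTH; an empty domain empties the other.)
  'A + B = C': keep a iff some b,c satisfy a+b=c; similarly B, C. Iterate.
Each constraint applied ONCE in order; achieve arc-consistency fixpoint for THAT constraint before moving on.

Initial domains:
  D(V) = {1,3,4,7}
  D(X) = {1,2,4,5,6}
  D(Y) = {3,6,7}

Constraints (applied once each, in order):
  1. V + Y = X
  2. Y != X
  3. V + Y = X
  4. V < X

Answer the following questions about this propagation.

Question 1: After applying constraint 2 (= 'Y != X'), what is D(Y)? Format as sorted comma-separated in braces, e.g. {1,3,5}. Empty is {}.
Constraint 1 (V + Y = X) on D(V)={1,3,4,7} D(Y)={3,6,7} D(X)={1,2,4,5,6}: V {1,3,4,7}->{1,3}; Y {3,6,7}->{3}; X {1,2,4,5,6}->{4,6}
Constraint 2 (Y != X) on D(Y)={3} D(X)={4,6}: no change
So after constraint 2: D(Y) = {3}

Answer: {3}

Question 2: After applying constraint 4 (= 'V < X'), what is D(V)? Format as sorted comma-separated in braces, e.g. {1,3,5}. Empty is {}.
Answer: {1,3}

Derivation:
Constraint 1 (V + Y = X) on D(V)={1,3,4,7} D(Y)={3,6,7} D(X)={1,2,4,5,6}: V {1,3,4,7}->{1,3}; Y {3,6,7}->{3}; X {1,2,4,5,6}->{4,6}
Constraint 2 (Y != X) on D(Y)={3} D(X)={4,6}: no change
Constraint 3 (V + Y = X) on D(V)={1,3} D(Y)={3} D(X)={4,6}: no change
Constraint 4 (V < X) on D(V)={1,3} D(X)={4,6}: no change
So after constraint 4: D(V) = {1,3}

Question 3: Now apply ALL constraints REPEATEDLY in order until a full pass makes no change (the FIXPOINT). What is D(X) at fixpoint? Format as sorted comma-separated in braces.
Answer: {4,6}

Derivation:
pass 0 (initial): D(X)={1,2,4,5,6}
pass 1: V {1,3,4,7}->{1,3}; X {1,2,4,5,6}->{4,6}; Y {3,6,7}->{3}
pass 2: no change
Fixpoint after 2 passes: D(X) = {4,6}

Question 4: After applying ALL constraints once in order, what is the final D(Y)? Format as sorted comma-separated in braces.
Constraint 1 (V + Y = X) on D(V)={1,3,4,7} D(Y)={3,6,7} D(X)={1,2,4,5,6}: V {1,3,4,7}->{1,3}; Y {3,6,7}->{3}; X {1,2,4,5,6}->{4,6}
Constraint 2 (Y != X) on D(Y)={3} D(X)={4,6}: no change
Constraint 3 (V + Y = X) on D(V)={1,3} D(Y)={3} D(X)={4,6}: no change
Constraint 4 (V < X) on D(V)={1,3} D(X)={4,6}: no change
So after all 4 constraints: D(Y) = {3}

Answer: {3}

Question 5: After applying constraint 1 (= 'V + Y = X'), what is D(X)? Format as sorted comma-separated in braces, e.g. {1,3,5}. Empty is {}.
Constraint 1 (V + Y = X) on D(V)={1,3,4,7} D(Y)={3,6,7} D(X)={1,2,4,5,6}: V {1,3,4,7}->{1,3}; Y {3,6,7}->{3}; X {1,2,4,5,6}->{4,6}
So after constraint 1: D(X) = {4,6}

Answer: {4,6}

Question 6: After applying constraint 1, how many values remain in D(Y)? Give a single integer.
Answer: 1

Derivation:
Constraint 1 (V + Y = X) on D(V)={1,3,4,7} D(Y)={3,6,7} D(X)={1,2,4,5,6}: V {1,3,4,7}->{1,3}; Y {3,6,7}->{3}; X {1,2,4,5,6}->{4,6}
So after constraint 1: D(Y)={3}, size = 1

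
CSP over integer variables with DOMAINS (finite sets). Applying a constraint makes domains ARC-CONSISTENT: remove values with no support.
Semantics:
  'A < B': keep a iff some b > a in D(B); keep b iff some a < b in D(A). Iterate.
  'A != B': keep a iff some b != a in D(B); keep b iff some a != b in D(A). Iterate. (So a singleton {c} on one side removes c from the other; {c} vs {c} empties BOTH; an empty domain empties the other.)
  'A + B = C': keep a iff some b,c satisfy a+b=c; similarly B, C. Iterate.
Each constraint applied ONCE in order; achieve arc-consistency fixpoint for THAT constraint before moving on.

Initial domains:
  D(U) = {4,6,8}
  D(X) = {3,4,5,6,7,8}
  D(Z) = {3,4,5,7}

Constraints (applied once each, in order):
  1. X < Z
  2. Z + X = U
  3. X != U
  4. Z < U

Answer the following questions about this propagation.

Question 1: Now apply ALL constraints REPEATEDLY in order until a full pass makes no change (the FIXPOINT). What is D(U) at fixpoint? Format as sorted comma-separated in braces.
Answer: {8}

Derivation:
pass 0 (initial): D(U)={4,6,8}
pass 1: U {4,6,8}->{8}; X {3,4,5,6,7,8}->{3,4}; Z {3,4,5,7}->{4,5}
pass 2: no change
Fixpoint after 2 passes: D(U) = {8}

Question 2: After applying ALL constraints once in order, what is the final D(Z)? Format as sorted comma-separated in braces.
Answer: {4,5}

Derivation:
Constraint 1 (X < Z) on D(X)={3,4,5,6,7,8} D(Z)={3,4,5,7}: X {3,4,5,6,7,8}->{3,4,5,6}; Z {3,4,5,7}->{4,5,7}
Constraint 2 (Z + X = U) on D(Z)={4,5,7} D(X)={3,4,5,6} D(U)={4,6,8}: Z {4,5,7}->{4,5}; X {3,4,5,6}->{3,4}; U {4,6,8}->{8}
Constraint 3 (X != U) on D(X)={3,4} D(U)={8}: no change
Constraint 4 (Z < U) on D(Z)={4,5} D(U)={8}: no change
So after all 4 constraints: D(Z) = {4,5}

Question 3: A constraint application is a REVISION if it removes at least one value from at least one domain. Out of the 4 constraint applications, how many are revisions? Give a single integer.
Constraint 1 (X < Z) on D(X)={3,4,5,6,7,8} D(Z)={3,4,5,7}: X {3,4,5,6,7,8}->{3,4,5,6}; Z {3,4,5,7}->{4,5,7} => REVISION
Constraint 2 (Z + X = U) on D(Z)={4,5,7} D(X)={3,4,5,6} D(U)={4,6,8}: Z {4,5,7}->{4,5}; X {3,4,5,6}->{3,4}; U {4,6,8}->{8} => REVISION
Constraint 3 (X != U) on D(X)={3,4} D(U)={8}: no change => not a revision
Constraint 4 (Z < U) on D(Z)={4,5} D(U)={8}: no change => not a revision
Total revisions = 2

Answer: 2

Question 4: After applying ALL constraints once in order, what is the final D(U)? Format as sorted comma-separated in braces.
Constraint 1 (X < Z) on D(X)={3,4,5,6,7,8} D(Z)={3,4,5,7}: X {3,4,5,6,7,8}->{3,4,5,6}; Z {3,4,5,7}->{4,5,7}
Constraint 2 (Z + X = U) on D(Z)={4,5,7} D(X)={3,4,5,6} D(U)={4,6,8}: Z {4,5,7}->{4,5}; X {3,4,5,6}->{3,4}; U {4,6,8}->{8}
Constraint 3 (X != U) on D(X)={3,4} D(U)={8}: no change
Constraint 4 (Z < U) on D(Z)={4,5} D(U)={8}: no change
So after all 4 constraints: D(U) = {8}

Answer: {8}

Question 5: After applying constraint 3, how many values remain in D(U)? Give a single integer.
Constraint 1 (X < Z) on D(X)={3,4,5,6,7,8} D(Z)={3,4,5,7}: X {3,4,5,6,7,8}->{3,4,5,6}; Z {3,4,5,7}->{4,5,7}
Constraint 2 (Z + X = U) on D(Z)={4,5,7} D(X)={3,4,5,6} D(U)={4,6,8}: Z {4,5,7}->{4,5}; X {3,4,5,6}->{3,4}; U {4,6,8}->{8}
Constraint 3 (X != U) on D(X)={3,4} D(U)={8}: no change
So after constraint 3: D(U)={8}, size = 1

Answer: 1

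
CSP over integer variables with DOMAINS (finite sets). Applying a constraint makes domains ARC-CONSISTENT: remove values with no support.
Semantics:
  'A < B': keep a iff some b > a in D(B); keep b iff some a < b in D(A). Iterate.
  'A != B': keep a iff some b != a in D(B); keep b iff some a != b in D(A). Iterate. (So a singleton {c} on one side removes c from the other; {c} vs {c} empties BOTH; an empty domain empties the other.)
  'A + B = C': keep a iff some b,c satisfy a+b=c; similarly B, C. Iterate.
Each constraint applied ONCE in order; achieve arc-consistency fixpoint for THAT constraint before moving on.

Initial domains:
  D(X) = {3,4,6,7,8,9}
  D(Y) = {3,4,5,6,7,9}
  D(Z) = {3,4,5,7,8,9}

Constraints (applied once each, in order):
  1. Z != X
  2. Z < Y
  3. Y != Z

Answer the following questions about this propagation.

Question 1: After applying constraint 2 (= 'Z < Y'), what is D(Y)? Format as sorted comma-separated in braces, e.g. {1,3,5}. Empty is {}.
Answer: {4,5,6,7,9}

Derivation:
Constraint 1 (Z != X) on D(Z)={3,4,5,7,8,9} D(X)={3,4,6,7,8,9}: no change
Constraint 2 (Z < Y) on D(Z)={3,4,5,7,8,9} D(Y)={3,4,5,6,7,9}: Z {3,4,5,7,8,9}->{3,4,5,7,8}; Y {3,4,5,6,7,9}->{4,5,6,7,9}
So after constraint 2: D(Y) = {4,5,6,7,9}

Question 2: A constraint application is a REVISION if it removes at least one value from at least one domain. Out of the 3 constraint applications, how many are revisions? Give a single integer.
Answer: 1

Derivation:
Constraint 1 (Z != X) on D(Z)={3,4,5,7,8,9} D(X)={3,4,6,7,8,9}: no change => not a revision
Constraint 2 (Z < Y) on D(Z)={3,4,5,7,8,9} D(Y)={3,4,5,6,7,9}: Z {3,4,5,7,8,9}->{3,4,5,7,8}; Y {3,4,5,6,7,9}->{4,5,6,7,9} => REVISION
Constraint 3 (Y != Z) on D(Y)={4,5,6,7,9} D(Z)={3,4,5,7,8}: no change => not a revision
Total revisions = 1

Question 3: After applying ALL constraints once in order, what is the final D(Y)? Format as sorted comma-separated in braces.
Constraint 1 (Z != X) on D(Z)={3,4,5,7,8,9} D(X)={3,4,6,7,8,9}: no change
Constraint 2 (Z < Y) on D(Z)={3,4,5,7,8,9} D(Y)={3,4,5,6,7,9}: Z {3,4,5,7,8,9}->{3,4,5,7,8}; Y {3,4,5,6,7,9}->{4,5,6,7,9}
Constraint 3 (Y != Z) on D(Y)={4,5,6,7,9} D(Z)={3,4,5,7,8}: no change
So after all 3 constraints: D(Y) = {4,5,6,7,9}

Answer: {4,5,6,7,9}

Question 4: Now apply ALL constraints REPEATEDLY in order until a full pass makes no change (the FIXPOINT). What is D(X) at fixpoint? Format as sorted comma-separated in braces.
pass 0 (initial): D(X)={3,4,6,7,8,9}
pass 1: Y {3,4,5,6,7,9}->{4,5,6,7,9}; Z {3,4,5,7,8,9}->{3,4,5,7,8}
pass 2: no change
Fixpoint after 2 passes: D(X) = {3,4,6,7,8,9}

Answer: {3,4,6,7,8,9}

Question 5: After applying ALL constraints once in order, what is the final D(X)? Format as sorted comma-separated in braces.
Answer: {3,4,6,7,8,9}

Derivation:
Constraint 1 (Z != X) on D(Z)={3,4,5,7,8,9} D(X)={3,4,6,7,8,9}: no change
Constraint 2 (Z < Y) on D(Z)={3,4,5,7,8,9} D(Y)={3,4,5,6,7,9}: Z {3,4,5,7,8,9}->{3,4,5,7,8}; Y {3,4,5,6,7,9}->{4,5,6,7,9}
Constraint 3 (Y != Z) on D(Y)={4,5,6,7,9} D(Z)={3,4,5,7,8}: no change
So after all 3 constraints: D(X) = {3,4,6,7,8,9}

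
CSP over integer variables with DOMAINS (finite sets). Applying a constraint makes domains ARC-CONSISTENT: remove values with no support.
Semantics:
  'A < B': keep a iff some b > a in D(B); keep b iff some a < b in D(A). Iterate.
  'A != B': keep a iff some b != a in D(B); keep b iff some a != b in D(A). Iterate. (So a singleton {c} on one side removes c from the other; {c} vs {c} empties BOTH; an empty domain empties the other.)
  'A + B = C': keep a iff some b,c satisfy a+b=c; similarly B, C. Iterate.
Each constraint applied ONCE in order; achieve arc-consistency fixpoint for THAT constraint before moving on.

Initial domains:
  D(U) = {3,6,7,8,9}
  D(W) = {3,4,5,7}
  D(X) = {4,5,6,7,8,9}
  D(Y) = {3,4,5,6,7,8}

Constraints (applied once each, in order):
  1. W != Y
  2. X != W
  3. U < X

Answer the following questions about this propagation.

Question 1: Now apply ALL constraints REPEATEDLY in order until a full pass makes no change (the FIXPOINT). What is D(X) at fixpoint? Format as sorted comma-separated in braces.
Answer: {4,5,6,7,8,9}

Derivation:
pass 0 (initial): D(X)={4,5,6,7,8,9}
pass 1: U {3,6,7,8,9}->{3,6,7,8}
pass 2: no change
Fixpoint after 2 passes: D(X) = {4,5,6,7,8,9}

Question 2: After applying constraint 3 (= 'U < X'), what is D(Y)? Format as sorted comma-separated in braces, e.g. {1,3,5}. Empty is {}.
Constraint 1 (W != Y) on D(W)={3,4,5,7} D(Y)={3,4,5,6,7,8}: no change
Constraint 2 (X != W) on D(X)={4,5,6,7,8,9} D(W)={3,4,5,7}: no change
Constraint 3 (U < X) on D(U)={3,6,7,8,9} D(X)={4,5,6,7,8,9}: U {3,6,7,8,9}->{3,6,7,8}
So after constraint 3: D(Y) = {3,4,5,6,7,8}

Answer: {3,4,5,6,7,8}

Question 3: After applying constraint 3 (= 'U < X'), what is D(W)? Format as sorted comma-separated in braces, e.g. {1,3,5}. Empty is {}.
Answer: {3,4,5,7}

Derivation:
Constraint 1 (W != Y) on D(W)={3,4,5,7} D(Y)={3,4,5,6,7,8}: no change
Constraint 2 (X != W) on D(X)={4,5,6,7,8,9} D(W)={3,4,5,7}: no change
Constraint 3 (U < X) on D(U)={3,6,7,8,9} D(X)={4,5,6,7,8,9}: U {3,6,7,8,9}->{3,6,7,8}
So after constraint 3: D(W) = {3,4,5,7}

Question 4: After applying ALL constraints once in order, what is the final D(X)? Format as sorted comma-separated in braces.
Constraint 1 (W != Y) on D(W)={3,4,5,7} D(Y)={3,4,5,6,7,8}: no change
Constraint 2 (X != W) on D(X)={4,5,6,7,8,9} D(W)={3,4,5,7}: no change
Constraint 3 (U < X) on D(U)={3,6,7,8,9} D(X)={4,5,6,7,8,9}: U {3,6,7,8,9}->{3,6,7,8}
So after all 3 constraints: D(X) = {4,5,6,7,8,9}

Answer: {4,5,6,7,8,9}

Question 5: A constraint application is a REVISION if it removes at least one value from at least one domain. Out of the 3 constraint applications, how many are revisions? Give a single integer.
Constraint 1 (W != Y) on D(W)={3,4,5,7} D(Y)={3,4,5,6,7,8}: no change => not a revision
Constraint 2 (X != W) on D(X)={4,5,6,7,8,9} D(W)={3,4,5,7}: no change => not a revision
Constraint 3 (U < X) on D(U)={3,6,7,8,9} D(X)={4,5,6,7,8,9}: U {3,6,7,8,9}->{3,6,7,8} => REVISION
Total revisions = 1

Answer: 1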